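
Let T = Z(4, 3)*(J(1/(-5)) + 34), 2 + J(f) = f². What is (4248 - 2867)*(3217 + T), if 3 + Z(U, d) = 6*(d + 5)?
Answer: 32169014/5 ≈ 6.4338e+6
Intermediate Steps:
Z(U, d) = 27 + 6*d (Z(U, d) = -3 + 6*(d + 5) = -3 + 6*(5 + d) = -3 + (30 + 6*d) = 27 + 6*d)
J(f) = -2 + f²
T = 7209/5 (T = (27 + 6*3)*((-2 + (1/(-5))²) + 34) = (27 + 18)*((-2 + (-⅕)²) + 34) = 45*((-2 + 1/25) + 34) = 45*(-49/25 + 34) = 45*(801/25) = 7209/5 ≈ 1441.8)
(4248 - 2867)*(3217 + T) = (4248 - 2867)*(3217 + 7209/5) = 1381*(23294/5) = 32169014/5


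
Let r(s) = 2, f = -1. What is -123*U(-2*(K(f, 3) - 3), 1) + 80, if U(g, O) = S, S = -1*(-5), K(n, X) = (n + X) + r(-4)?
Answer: -535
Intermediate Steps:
K(n, X) = 2 + X + n (K(n, X) = (n + X) + 2 = (X + n) + 2 = 2 + X + n)
S = 5
U(g, O) = 5
-123*U(-2*(K(f, 3) - 3), 1) + 80 = -123*5 + 80 = -615 + 80 = -535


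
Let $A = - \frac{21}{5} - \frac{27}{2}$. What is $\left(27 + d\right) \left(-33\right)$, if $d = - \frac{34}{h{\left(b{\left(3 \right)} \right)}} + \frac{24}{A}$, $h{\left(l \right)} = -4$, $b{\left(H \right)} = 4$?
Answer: $- \frac{132957}{118} \approx -1126.8$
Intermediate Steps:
$A = - \frac{177}{10}$ ($A = \left(-21\right) \frac{1}{5} - \frac{27}{2} = - \frac{21}{5} - \frac{27}{2} = - \frac{177}{10} \approx -17.7$)
$d = \frac{843}{118}$ ($d = - \frac{34}{-4} + \frac{24}{- \frac{177}{10}} = \left(-34\right) \left(- \frac{1}{4}\right) + 24 \left(- \frac{10}{177}\right) = \frac{17}{2} - \frac{80}{59} = \frac{843}{118} \approx 7.1441$)
$\left(27 + d\right) \left(-33\right) = \left(27 + \frac{843}{118}\right) \left(-33\right) = \frac{4029}{118} \left(-33\right) = - \frac{132957}{118}$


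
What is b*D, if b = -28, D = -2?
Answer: 56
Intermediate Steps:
b*D = -28*(-2) = 56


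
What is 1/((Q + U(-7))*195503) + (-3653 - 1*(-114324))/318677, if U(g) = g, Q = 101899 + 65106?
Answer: 3613254316964651/10404361087057938 ≈ 0.34728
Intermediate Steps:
Q = 167005
1/((Q + U(-7))*195503) + (-3653 - 1*(-114324))/318677 = 1/((167005 - 7)*195503) + (-3653 - 1*(-114324))/318677 = (1/195503)/166998 + (-3653 + 114324)*(1/318677) = (1/166998)*(1/195503) + 110671*(1/318677) = 1/32648609994 + 110671/318677 = 3613254316964651/10404361087057938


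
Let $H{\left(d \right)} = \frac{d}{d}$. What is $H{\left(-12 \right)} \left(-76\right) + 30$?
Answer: $-46$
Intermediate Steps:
$H{\left(d \right)} = 1$
$H{\left(-12 \right)} \left(-76\right) + 30 = 1 \left(-76\right) + 30 = -76 + 30 = -46$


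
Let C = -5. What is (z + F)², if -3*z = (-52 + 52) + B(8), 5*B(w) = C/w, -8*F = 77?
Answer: 13225/144 ≈ 91.840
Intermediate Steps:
F = -77/8 (F = -⅛*77 = -77/8 ≈ -9.6250)
B(w) = -1/w (B(w) = (-5/w)/5 = -1/w)
z = 1/24 (z = -((-52 + 52) - 1/8)/3 = -(0 - 1*⅛)/3 = -(0 - ⅛)/3 = -⅓*(-⅛) = 1/24 ≈ 0.041667)
(z + F)² = (1/24 - 77/8)² = (-115/12)² = 13225/144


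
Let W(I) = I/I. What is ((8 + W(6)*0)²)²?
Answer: 4096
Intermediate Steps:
W(I) = 1
((8 + W(6)*0)²)² = ((8 + 1*0)²)² = ((8 + 0)²)² = (8²)² = 64² = 4096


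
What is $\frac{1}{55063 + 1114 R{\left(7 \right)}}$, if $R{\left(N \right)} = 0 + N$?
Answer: $\frac{1}{62861} \approx 1.5908 \cdot 10^{-5}$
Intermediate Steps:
$R{\left(N \right)} = N$
$\frac{1}{55063 + 1114 R{\left(7 \right)}} = \frac{1}{55063 + 1114 \cdot 7} = \frac{1}{55063 + 7798} = \frac{1}{62861}$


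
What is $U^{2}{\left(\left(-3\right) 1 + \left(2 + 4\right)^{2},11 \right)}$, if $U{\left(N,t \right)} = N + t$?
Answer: $1936$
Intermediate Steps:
$U^{2}{\left(\left(-3\right) 1 + \left(2 + 4\right)^{2},11 \right)} = \left(\left(\left(-3\right) 1 + \left(2 + 4\right)^{2}\right) + 11\right)^{2} = \left(\left(-3 + 6^{2}\right) + 11\right)^{2} = \left(\left(-3 + 36\right) + 11\right)^{2} = \left(33 + 11\right)^{2} = 44^{2} = 1936$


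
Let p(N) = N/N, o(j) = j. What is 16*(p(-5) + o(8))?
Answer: 144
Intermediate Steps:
p(N) = 1
16*(p(-5) + o(8)) = 16*(1 + 8) = 16*9 = 144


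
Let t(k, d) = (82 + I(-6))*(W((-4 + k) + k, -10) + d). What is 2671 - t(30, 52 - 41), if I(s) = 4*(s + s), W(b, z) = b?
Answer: 393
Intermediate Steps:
I(s) = 8*s (I(s) = 4*(2*s) = 8*s)
t(k, d) = -136 + 34*d + 68*k (t(k, d) = (82 + 8*(-6))*(((-4 + k) + k) + d) = (82 - 48)*((-4 + 2*k) + d) = 34*(-4 + d + 2*k) = -136 + 34*d + 68*k)
2671 - t(30, 52 - 41) = 2671 - (-136 + 34*(52 - 41) + 68*30) = 2671 - (-136 + 34*11 + 2040) = 2671 - (-136 + 374 + 2040) = 2671 - 1*2278 = 2671 - 2278 = 393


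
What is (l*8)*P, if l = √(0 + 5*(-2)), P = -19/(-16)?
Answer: 19*I*√10/2 ≈ 30.042*I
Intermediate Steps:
P = 19/16 (P = -19*(-1/16) = 19/16 ≈ 1.1875)
l = I*√10 (l = √(0 - 10) = √(-10) = I*√10 ≈ 3.1623*I)
(l*8)*P = ((I*√10)*8)*(19/16) = (8*I*√10)*(19/16) = 19*I*√10/2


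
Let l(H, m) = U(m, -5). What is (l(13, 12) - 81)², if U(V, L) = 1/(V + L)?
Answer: 320356/49 ≈ 6537.9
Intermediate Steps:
U(V, L) = 1/(L + V)
l(H, m) = 1/(-5 + m)
(l(13, 12) - 81)² = (1/(-5 + 12) - 81)² = (1/7 - 81)² = (⅐ - 81)² = (-566/7)² = 320356/49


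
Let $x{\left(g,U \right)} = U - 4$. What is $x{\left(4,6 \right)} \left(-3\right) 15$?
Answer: $-90$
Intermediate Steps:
$x{\left(g,U \right)} = -4 + U$
$x{\left(4,6 \right)} \left(-3\right) 15 = \left(-4 + 6\right) \left(-3\right) 15 = 2 \left(-3\right) 15 = \left(-6\right) 15 = -90$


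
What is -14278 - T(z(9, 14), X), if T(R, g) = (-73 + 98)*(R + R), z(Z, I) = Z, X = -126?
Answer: -14728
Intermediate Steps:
T(R, g) = 50*R (T(R, g) = 25*(2*R) = 50*R)
-14278 - T(z(9, 14), X) = -14278 - 50*9 = -14278 - 1*450 = -14278 - 450 = -14728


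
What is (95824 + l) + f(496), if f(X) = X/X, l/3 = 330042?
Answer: 1085951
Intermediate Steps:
l = 990126 (l = 3*330042 = 990126)
f(X) = 1
(95824 + l) + f(496) = (95824 + 990126) + 1 = 1085950 + 1 = 1085951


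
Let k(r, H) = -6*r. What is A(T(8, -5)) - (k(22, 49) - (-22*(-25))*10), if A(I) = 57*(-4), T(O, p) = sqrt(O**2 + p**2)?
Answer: 5404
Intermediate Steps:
A(I) = -228
A(T(8, -5)) - (k(22, 49) - (-22*(-25))*10) = -228 - (-6*22 - (-22*(-25))*10) = -228 - (-132 - 550*10) = -228 - (-132 - 1*5500) = -228 - (-132 - 5500) = -228 - 1*(-5632) = -228 + 5632 = 5404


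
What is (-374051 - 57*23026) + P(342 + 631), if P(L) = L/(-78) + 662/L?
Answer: -127998630595/75894 ≈ -1.6865e+6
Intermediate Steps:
P(L) = 662/L - L/78 (P(L) = L*(-1/78) + 662/L = -L/78 + 662/L = 662/L - L/78)
(-374051 - 57*23026) + P(342 + 631) = (-374051 - 57*23026) + (662/(342 + 631) - (342 + 631)/78) = (-374051 - 1312482) + (662/973 - 1/78*973) = -1686533 + (662*(1/973) - 973/78) = -1686533 + (662/973 - 973/78) = -1686533 - 895093/75894 = -127998630595/75894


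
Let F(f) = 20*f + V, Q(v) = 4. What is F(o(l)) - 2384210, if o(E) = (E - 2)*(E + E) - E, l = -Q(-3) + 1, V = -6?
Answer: -2383556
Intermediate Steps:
l = -3 (l = -1*4 + 1 = -4 + 1 = -3)
o(E) = -E + 2*E*(-2 + E) (o(E) = (-2 + E)*(2*E) - E = 2*E*(-2 + E) - E = -E + 2*E*(-2 + E))
F(f) = -6 + 20*f (F(f) = 20*f - 6 = -6 + 20*f)
F(o(l)) - 2384210 = (-6 + 20*(-3*(-5 + 2*(-3)))) - 2384210 = (-6 + 20*(-3*(-5 - 6))) - 2384210 = (-6 + 20*(-3*(-11))) - 2384210 = (-6 + 20*33) - 2384210 = (-6 + 660) - 2384210 = 654 - 2384210 = -2383556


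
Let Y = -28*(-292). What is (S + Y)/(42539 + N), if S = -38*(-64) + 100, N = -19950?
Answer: 10708/22589 ≈ 0.47404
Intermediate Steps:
S = 2532 (S = 2432 + 100 = 2532)
Y = 8176
(S + Y)/(42539 + N) = (2532 + 8176)/(42539 - 19950) = 10708/22589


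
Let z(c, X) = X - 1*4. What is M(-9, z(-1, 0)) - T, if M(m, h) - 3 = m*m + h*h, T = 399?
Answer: -299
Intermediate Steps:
z(c, X) = -4 + X (z(c, X) = X - 4 = -4 + X)
M(m, h) = 3 + h**2 + m**2 (M(m, h) = 3 + (m*m + h*h) = 3 + (m**2 + h**2) = 3 + (h**2 + m**2) = 3 + h**2 + m**2)
M(-9, z(-1, 0)) - T = (3 + (-4 + 0)**2 + (-9)**2) - 1*399 = (3 + (-4)**2 + 81) - 399 = (3 + 16 + 81) - 399 = 100 - 399 = -299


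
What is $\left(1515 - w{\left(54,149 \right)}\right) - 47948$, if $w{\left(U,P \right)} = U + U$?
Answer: $-46541$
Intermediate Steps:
$w{\left(U,P \right)} = 2 U$
$\left(1515 - w{\left(54,149 \right)}\right) - 47948 = \left(1515 - 2 \cdot 54\right) - 47948 = \left(1515 - 108\right) - 47948 = 1407 - 47948 = -46541$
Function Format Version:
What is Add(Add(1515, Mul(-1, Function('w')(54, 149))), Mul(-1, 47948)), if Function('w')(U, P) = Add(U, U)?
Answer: -46541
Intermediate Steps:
Function('w')(U, P) = Mul(2, U)
Add(Add(1515, Mul(-1, Function('w')(54, 149))), Mul(-1, 47948)) = Add(Add(1515, Mul(-1, Mul(2, 54))), Mul(-1, 47948)) = Add(Add(1515, Mul(-1, 108)), -47948) = Add(Add(1515, -108), -47948) = Add(1407, -47948) = -46541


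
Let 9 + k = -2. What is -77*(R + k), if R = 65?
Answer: -4158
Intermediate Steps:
k = -11 (k = -9 - 2 = -11)
-77*(R + k) = -77*(65 - 11) = -77*54 = -4158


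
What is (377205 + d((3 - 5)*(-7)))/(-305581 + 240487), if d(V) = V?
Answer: -377219/65094 ≈ -5.7950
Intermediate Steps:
(377205 + d((3 - 5)*(-7)))/(-305581 + 240487) = (377205 + (3 - 5)*(-7))/(-305581 + 240487) = (377205 - 2*(-7))/(-65094) = (377205 + 14)*(-1/65094) = 377219*(-1/65094) = -377219/65094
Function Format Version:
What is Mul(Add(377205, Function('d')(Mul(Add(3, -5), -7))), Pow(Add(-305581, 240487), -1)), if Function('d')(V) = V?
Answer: Rational(-377219, 65094) ≈ -5.7950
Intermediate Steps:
Mul(Add(377205, Function('d')(Mul(Add(3, -5), -7))), Pow(Add(-305581, 240487), -1)) = Mul(Add(377205, Mul(Add(3, -5), -7)), Pow(Add(-305581, 240487), -1)) = Mul(Add(377205, Mul(-2, -7)), Pow(-65094, -1)) = Mul(Add(377205, 14), Rational(-1, 65094)) = Mul(377219, Rational(-1, 65094)) = Rational(-377219, 65094)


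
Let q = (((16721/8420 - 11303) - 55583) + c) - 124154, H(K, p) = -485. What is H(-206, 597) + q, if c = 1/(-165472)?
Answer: -66711020491777/348318560 ≈ -1.9152e+5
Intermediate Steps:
c = -1/165472 ≈ -6.0433e-6
q = -66542085990177/348318560 (q = (((16721/8420 - 11303) - 55583) - 1/165472) - 124154 = ((-95154539/8420 - 55583) - 1/165472) - 124154 = (-563163399/8420 - 1/165472) - 124154 = -23296943491937/348318560 - 124154 = -66542085990177/348318560 ≈ -1.9104e+5)
H(-206, 597) + q = -485 - 66542085990177/348318560 = -66711020491777/348318560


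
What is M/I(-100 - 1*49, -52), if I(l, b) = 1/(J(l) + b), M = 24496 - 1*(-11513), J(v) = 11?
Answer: -1476369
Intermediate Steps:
M = 36009 (M = 24496 + 11513 = 36009)
I(l, b) = 1/(11 + b)
M/I(-100 - 1*49, -52) = 36009/(1/(11 - 52)) = 36009/(1/(-41)) = 36009/(-1/41) = 36009*(-41) = -1476369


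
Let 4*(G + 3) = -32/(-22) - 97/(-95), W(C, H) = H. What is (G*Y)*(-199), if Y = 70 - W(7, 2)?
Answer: 33670999/1045 ≈ 32221.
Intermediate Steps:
G = -9953/4180 (G = -3 + (-32/(-22) - 97/(-95))/4 = -3 + (-32*(-1/22) - 97*(-1/95))/4 = -3 + (16/11 + 97/95)/4 = -3 + (¼)*(2587/1045) = -3 + 2587/4180 = -9953/4180 ≈ -2.3811)
Y = 68 (Y = 70 - 1*2 = 70 - 2 = 68)
(G*Y)*(-199) = -9953/4180*68*(-199) = -169201/1045*(-199) = 33670999/1045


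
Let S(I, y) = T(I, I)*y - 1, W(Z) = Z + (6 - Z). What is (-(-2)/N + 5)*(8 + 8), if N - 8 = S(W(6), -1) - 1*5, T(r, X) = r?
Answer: 72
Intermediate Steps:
W(Z) = 6
S(I, y) = -1 + I*y (S(I, y) = I*y - 1 = -1 + I*y)
N = -4 (N = 8 + ((-1 + 6*(-1)) - 1*5) = 8 + ((-1 - 6) - 5) = 8 + (-7 - 5) = 8 - 12 = -4)
(-(-2)/N + 5)*(8 + 8) = (-(-2)/(-4) + 5)*(8 + 8) = (-(-2)*(-1)/4 + 5)*16 = (-2*1/4 + 5)*16 = (-1/2 + 5)*16 = (9/2)*16 = 72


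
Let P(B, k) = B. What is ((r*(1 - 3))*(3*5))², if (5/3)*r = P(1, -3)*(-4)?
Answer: 5184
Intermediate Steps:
r = -12/5 (r = 3*(1*(-4))/5 = (⅗)*(-4) = -12/5 ≈ -2.4000)
((r*(1 - 3))*(3*5))² = ((-12*(1 - 3)/5)*(3*5))² = (-12/5*(-2)*15)² = ((24/5)*15)² = 72² = 5184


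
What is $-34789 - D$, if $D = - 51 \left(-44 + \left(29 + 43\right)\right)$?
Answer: $-33361$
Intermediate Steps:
$D = -1428$ ($D = - 51 \left(-44 + 72\right) = \left(-51\right) 28 = -1428$)
$-34789 - D = -34789 - -1428 = -34789 + 1428 = -33361$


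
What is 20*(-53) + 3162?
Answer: 2102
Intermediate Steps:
20*(-53) + 3162 = -1060 + 3162 = 2102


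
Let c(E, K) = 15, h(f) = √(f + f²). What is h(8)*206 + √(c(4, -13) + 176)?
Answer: √191 + 1236*√2 ≈ 1761.8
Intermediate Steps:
h(8)*206 + √(c(4, -13) + 176) = √(8*(1 + 8))*206 + √(15 + 176) = √(8*9)*206 + √191 = √72*206 + √191 = (6*√2)*206 + √191 = 1236*√2 + √191 = √191 + 1236*√2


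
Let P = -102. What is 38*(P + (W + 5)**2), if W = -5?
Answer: -3876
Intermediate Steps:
38*(P + (W + 5)**2) = 38*(-102 + (-5 + 5)**2) = 38*(-102 + 0**2) = 38*(-102 + 0) = 38*(-102) = -3876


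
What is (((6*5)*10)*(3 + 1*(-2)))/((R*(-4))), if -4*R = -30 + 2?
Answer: -75/7 ≈ -10.714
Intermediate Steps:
R = 7 (R = -(-30 + 2)/4 = -¼*(-28) = 7)
(((6*5)*10)*(3 + 1*(-2)))/((R*(-4))) = (((6*5)*10)*(3 + 1*(-2)))/((7*(-4))) = ((30*10)*(3 - 2))/(-28) = (300*1)*(-1/28) = 300*(-1/28) = -75/7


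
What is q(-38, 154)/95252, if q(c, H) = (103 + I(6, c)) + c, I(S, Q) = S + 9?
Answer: 20/23813 ≈ 0.00083988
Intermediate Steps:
I(S, Q) = 9 + S
q(c, H) = 118 + c (q(c, H) = (103 + (9 + 6)) + c = (103 + 15) + c = 118 + c)
q(-38, 154)/95252 = (118 - 38)/95252 = 80*(1/95252) = 20/23813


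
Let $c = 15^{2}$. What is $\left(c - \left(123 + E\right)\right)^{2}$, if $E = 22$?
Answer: $6400$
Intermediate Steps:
$c = 225$
$\left(c - \left(123 + E\right)\right)^{2} = \left(225 - 145\right)^{2} = 80^{2} = 6400$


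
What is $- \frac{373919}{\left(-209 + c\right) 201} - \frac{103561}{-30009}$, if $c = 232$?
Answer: $- \frac{1193574752}{15414623} \approx -77.431$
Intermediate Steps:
$- \frac{373919}{\left(-209 + c\right) 201} - \frac{103561}{-30009} = - \frac{373919}{\left(-209 + 232\right) 201} - \frac{103561}{-30009} = - \frac{373919}{23 \cdot 201} - - \frac{103561}{30009} = - \frac{373919}{4623} + \frac{103561}{30009} = - \frac{1193574752}{15414623}$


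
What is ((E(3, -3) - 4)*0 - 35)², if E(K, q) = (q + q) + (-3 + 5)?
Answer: 1225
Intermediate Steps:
E(K, q) = 2 + 2*q (E(K, q) = 2*q + 2 = 2 + 2*q)
((E(3, -3) - 4)*0 - 35)² = (((2 + 2*(-3)) - 4)*0 - 35)² = (((2 - 6) - 4)*0 - 35)² = ((-4 - 4)*0 - 35)² = (-8*0 - 35)² = (0 - 35)² = (-35)² = 1225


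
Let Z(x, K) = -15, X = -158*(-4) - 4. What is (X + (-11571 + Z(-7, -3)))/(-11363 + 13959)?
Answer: -5479/1298 ≈ -4.2211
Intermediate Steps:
X = 628 (X = -79*(-8) - 4 = 632 - 4 = 628)
(X + (-11571 + Z(-7, -3)))/(-11363 + 13959) = (628 + (-11571 - 15))/(-11363 + 13959) = (628 - 11586)/2596 = -10958*1/2596 = -5479/1298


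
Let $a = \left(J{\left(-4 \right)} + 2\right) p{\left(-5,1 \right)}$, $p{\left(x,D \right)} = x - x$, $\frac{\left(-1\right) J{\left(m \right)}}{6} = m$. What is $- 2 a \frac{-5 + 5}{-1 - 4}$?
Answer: $0$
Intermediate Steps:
$J{\left(m \right)} = - 6 m$
$p{\left(x,D \right)} = 0$
$a = 0$ ($a = \left(\left(-6\right) \left(-4\right) + 2\right) 0 = \left(24 + 2\right) 0 = 26 \cdot 0 = 0$)
$- 2 a \frac{-5 + 5}{-1 - 4} = \left(-2\right) 0 \frac{-5 + 5}{-1 - 4} = 0 \frac{0}{-5} = 0 \cdot 0 \left(- \frac{1}{5}\right) = 0 \cdot 0 = 0$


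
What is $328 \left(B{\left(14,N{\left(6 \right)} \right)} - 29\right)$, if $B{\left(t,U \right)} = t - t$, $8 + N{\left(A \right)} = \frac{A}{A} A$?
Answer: $-9512$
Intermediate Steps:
$N{\left(A \right)} = -8 + A$ ($N{\left(A \right)} = -8 + \frac{A}{A} A = -8 + 1 A = -8 + A$)
$B{\left(t,U \right)} = 0$
$328 \left(B{\left(14,N{\left(6 \right)} \right)} - 29\right) = 328 \left(0 - 29\right) = 328 \left(-29\right) = -9512$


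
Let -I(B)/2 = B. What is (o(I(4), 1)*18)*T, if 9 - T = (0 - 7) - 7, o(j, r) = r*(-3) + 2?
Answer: -414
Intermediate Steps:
I(B) = -2*B
o(j, r) = 2 - 3*r (o(j, r) = -3*r + 2 = 2 - 3*r)
T = 23 (T = 9 - ((0 - 7) - 7) = 9 - (-7 - 7) = 9 - 1*(-14) = 9 + 14 = 23)
(o(I(4), 1)*18)*T = ((2 - 3*1)*18)*23 = ((2 - 3)*18)*23 = -1*18*23 = -18*23 = -414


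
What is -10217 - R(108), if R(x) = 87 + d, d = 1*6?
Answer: -10310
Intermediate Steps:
d = 6
R(x) = 93 (R(x) = 87 + 6 = 93)
-10217 - R(108) = -10217 - 1*93 = -10217 - 93 = -10310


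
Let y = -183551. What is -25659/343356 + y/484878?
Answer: -12577470293/27747628428 ≈ -0.45328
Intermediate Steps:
-25659/343356 + y/484878 = -25659/343356 - 183551/484878 = -25659*1/343356 - 183551*1/484878 = -8553/114452 - 183551/484878 = -12577470293/27747628428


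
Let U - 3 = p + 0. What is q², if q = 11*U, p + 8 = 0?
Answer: 3025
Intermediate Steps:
p = -8 (p = -8 + 0 = -8)
U = -5 (U = 3 + (-8 + 0) = 3 - 8 = -5)
q = -55 (q = 11*(-5) = -55)
q² = (-55)² = 3025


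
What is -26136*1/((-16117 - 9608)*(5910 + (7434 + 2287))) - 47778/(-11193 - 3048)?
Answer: 194063264074/57842551025 ≈ 3.3550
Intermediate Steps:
-26136*1/((-16117 - 9608)*(5910 + (7434 + 2287))) - 47778/(-11193 - 3048) = -26136*(-1/(25725*(5910 + 9721))) - 47778/(-14241) = -26136/((-25725*15631)) - 47778*(-1/14241) = -26136/(-402107475) + 15926/4747 = -26136*(-1/402107475) + 15926/4747 = 792/12185075 + 15926/4747 = 194063264074/57842551025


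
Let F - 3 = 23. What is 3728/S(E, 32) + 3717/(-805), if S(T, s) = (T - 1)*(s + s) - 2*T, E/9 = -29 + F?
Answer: -675799/99935 ≈ -6.7624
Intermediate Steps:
F = 26 (F = 3 + 23 = 26)
E = -27 (E = 9*(-29 + 26) = 9*(-3) = -27)
S(T, s) = -2*T + 2*s*(-1 + T) (S(T, s) = (-1 + T)*(2*s) - 2*T = 2*s*(-1 + T) - 2*T = -2*T + 2*s*(-1 + T))
3728/S(E, 32) + 3717/(-805) = 3728/(-2*(-27) - 2*32 + 2*(-27)*32) + 3717/(-805) = 3728/(54 - 64 - 1728) + 3717*(-1/805) = 3728/(-1738) - 531/115 = 3728*(-1/1738) - 531/115 = -1864/869 - 531/115 = -675799/99935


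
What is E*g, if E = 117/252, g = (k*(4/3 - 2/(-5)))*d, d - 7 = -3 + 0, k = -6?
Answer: -676/35 ≈ -19.314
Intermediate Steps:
d = 4 (d = 7 + (-3 + 0) = 7 - 3 = 4)
g = -208/5 (g = -6*(4/3 - 2/(-5))*4 = -6*(4*(⅓) - 2*(-⅕))*4 = -6*(4/3 + ⅖)*4 = -6*26/15*4 = -52/5*4 = -208/5 ≈ -41.600)
E = 13/28 (E = 117*(1/252) = 13/28 ≈ 0.46429)
E*g = (13/28)*(-208/5) = -676/35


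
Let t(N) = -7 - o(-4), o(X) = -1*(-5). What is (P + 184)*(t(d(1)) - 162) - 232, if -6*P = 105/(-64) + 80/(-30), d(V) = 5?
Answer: -6215599/192 ≈ -32373.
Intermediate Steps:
o(X) = 5
P = 827/1152 (P = -(105/(-64) + 80/(-30))/6 = -(105*(-1/64) + 80*(-1/30))/6 = -(-105/64 - 8/3)/6 = -⅙*(-827/192) = 827/1152 ≈ 0.71788)
t(N) = -12 (t(N) = -7 - 1*5 = -7 - 5 = -12)
(P + 184)*(t(d(1)) - 162) - 232 = (827/1152 + 184)*(-12 - 162) - 232 = (212795/1152)*(-174) - 232 = -6171055/192 - 232 = -6215599/192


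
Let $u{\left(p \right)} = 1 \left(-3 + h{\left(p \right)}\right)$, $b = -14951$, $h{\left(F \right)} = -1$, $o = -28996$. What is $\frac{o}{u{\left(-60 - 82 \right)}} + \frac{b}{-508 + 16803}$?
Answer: $\frac{118107504}{16295} \approx 7248.1$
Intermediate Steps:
$u{\left(p \right)} = -4$ ($u{\left(p \right)} = 1 \left(-3 - 1\right) = 1 \left(-4\right) = -4$)
$\frac{o}{u{\left(-60 - 82 \right)}} + \frac{b}{-508 + 16803} = - \frac{28996}{-4} - \frac{14951}{-508 + 16803} = \left(-28996\right) \left(- \frac{1}{4}\right) - \frac{14951}{16295} = 7249 - \frac{14951}{16295} = \frac{118107504}{16295}$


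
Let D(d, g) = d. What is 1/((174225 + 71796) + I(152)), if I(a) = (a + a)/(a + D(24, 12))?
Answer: 11/2706250 ≈ 4.0647e-6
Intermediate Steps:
I(a) = 2*a/(24 + a) (I(a) = (a + a)/(a + 24) = (2*a)/(24 + a) = 2*a/(24 + a))
1/((174225 + 71796) + I(152)) = 1/((174225 + 71796) + 2*152/(24 + 152)) = 1/(246021 + 2*152/176) = 1/(246021 + 2*152*(1/176)) = 1/(246021 + 19/11) = 1/(2706250/11) = 11/2706250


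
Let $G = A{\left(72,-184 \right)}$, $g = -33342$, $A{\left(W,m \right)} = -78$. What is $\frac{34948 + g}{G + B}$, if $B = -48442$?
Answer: $- \frac{803}{24260} \approx -0.0331$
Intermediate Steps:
$G = -78$
$\frac{34948 + g}{G + B} = \frac{34948 - 33342}{-78 - 48442} = \frac{1606}{-48520} = 1606 \left(- \frac{1}{48520}\right) = - \frac{803}{24260}$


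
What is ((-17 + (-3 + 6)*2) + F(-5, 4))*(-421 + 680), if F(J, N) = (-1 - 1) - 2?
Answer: -3885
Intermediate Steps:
F(J, N) = -4 (F(J, N) = -2 - 2 = -4)
((-17 + (-3 + 6)*2) + F(-5, 4))*(-421 + 680) = ((-17 + (-3 + 6)*2) - 4)*(-421 + 680) = ((-17 + 3*2) - 4)*259 = ((-17 + 6) - 4)*259 = (-11 - 4)*259 = -15*259 = -3885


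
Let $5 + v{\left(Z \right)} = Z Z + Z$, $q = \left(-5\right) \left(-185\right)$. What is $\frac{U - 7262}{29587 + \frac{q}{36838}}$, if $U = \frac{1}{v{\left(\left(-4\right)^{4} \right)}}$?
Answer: $- \frac{17599177419734}{71703016430997} \approx -0.24545$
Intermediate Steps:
$q = 925$
$v{\left(Z \right)} = -5 + Z + Z^{2}$ ($v{\left(Z \right)} = -5 + \left(Z Z + Z\right) = -5 + \left(Z^{2} + Z\right) = -5 + \left(Z + Z^{2}\right) = -5 + Z + Z^{2}$)
$U = \frac{1}{65787}$ ($U = \frac{1}{-5 + \left(-4\right)^{4} + \left(\left(-4\right)^{4}\right)^{2}} = \frac{1}{-5 + 256 + 256^{2}} = \frac{1}{-5 + 256 + 65536} = \frac{1}{65787} \approx 1.5201 \cdot 10^{-5}$)
$\frac{U - 7262}{29587 + \frac{q}{36838}} = \frac{\frac{1}{65787} - 7262}{29587 + \frac{925}{36838}} = - \frac{477745193}{65787 \left(29587 + 925 \cdot \frac{1}{36838}\right)} = - \frac{477745193}{65787 \left(29587 + \frac{925}{36838}\right)} = - \frac{477745193}{65787 \cdot \frac{1089926831}{36838}} = \left(- \frac{477745193}{65787}\right) \frac{36838}{1089926831} = - \frac{17599177419734}{71703016430997}$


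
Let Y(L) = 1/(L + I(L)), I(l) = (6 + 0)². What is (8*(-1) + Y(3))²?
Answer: 96721/1521 ≈ 63.590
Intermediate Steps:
I(l) = 36 (I(l) = 6² = 36)
Y(L) = 1/(36 + L) (Y(L) = 1/(L + 36) = 1/(36 + L))
(8*(-1) + Y(3))² = (8*(-1) + 1/(36 + 3))² = (-8 + 1/39)² = (-311/39)² = 96721/1521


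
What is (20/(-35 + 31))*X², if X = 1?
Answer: -5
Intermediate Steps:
(20/(-35 + 31))*X² = (20/(-35 + 31))*1² = (20/(-4))*1 = -¼*20*1 = -5*1 = -5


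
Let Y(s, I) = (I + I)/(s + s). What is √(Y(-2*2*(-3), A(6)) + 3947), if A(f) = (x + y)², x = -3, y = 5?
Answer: √35526/3 ≈ 62.828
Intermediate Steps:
A(f) = 4 (A(f) = (-3 + 5)² = 2² = 4)
Y(s, I) = I/s (Y(s, I) = (2*I)/((2*s)) = (2*I)*(1/(2*s)) = I/s)
√(Y(-2*2*(-3), A(6)) + 3947) = √(4/((-2*2*(-3))) + 3947) = √(4/((-4*(-3))) + 3947) = √(4/12 + 3947) = √(4*(1/12) + 3947) = √(⅓ + 3947) = √(11842/3) = √35526/3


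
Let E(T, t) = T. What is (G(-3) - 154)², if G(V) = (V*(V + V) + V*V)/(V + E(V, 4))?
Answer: 100489/4 ≈ 25122.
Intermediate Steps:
G(V) = 3*V/2 (G(V) = (V*(V + V) + V*V)/(V + V) = (V*(2*V) + V²)/((2*V)) = (2*V² + V²)*(1/(2*V)) = (3*V²)*(1/(2*V)) = 3*V/2)
(G(-3) - 154)² = ((3/2)*(-3) - 154)² = (-9/2 - 154)² = (-317/2)² = 100489/4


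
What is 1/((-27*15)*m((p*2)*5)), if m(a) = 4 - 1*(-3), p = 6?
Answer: -1/2835 ≈ -0.00035273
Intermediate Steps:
m(a) = 7 (m(a) = 4 + 3 = 7)
1/((-27*15)*m((p*2)*5)) = 1/(-27*15*7) = 1/(-405*7) = 1/(-2835) = -1/2835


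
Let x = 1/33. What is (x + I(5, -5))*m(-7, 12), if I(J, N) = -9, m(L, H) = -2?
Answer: 592/33 ≈ 17.939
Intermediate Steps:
x = 1/33 ≈ 0.030303
(x + I(5, -5))*m(-7, 12) = (1/33 - 9)*(-2) = -296/33*(-2) = 592/33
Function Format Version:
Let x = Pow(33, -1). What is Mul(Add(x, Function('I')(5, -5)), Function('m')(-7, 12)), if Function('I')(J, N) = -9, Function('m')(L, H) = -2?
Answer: Rational(592, 33) ≈ 17.939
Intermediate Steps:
x = Rational(1, 33) ≈ 0.030303
Mul(Add(x, Function('I')(5, -5)), Function('m')(-7, 12)) = Mul(Add(Rational(1, 33), -9), -2) = Mul(Rational(-296, 33), -2) = Rational(592, 33)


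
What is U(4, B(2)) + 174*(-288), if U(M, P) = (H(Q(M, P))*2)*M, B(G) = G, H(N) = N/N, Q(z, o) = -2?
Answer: -50104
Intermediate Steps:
H(N) = 1
U(M, P) = 2*M (U(M, P) = (1*2)*M = 2*M)
U(4, B(2)) + 174*(-288) = 2*4 + 174*(-288) = 8 - 50112 = -50104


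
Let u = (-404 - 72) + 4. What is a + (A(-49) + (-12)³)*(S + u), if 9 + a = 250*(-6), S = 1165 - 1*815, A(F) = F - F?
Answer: 209307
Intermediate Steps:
A(F) = 0
S = 350 (S = 1165 - 815 = 350)
u = -472 (u = -476 + 4 = -472)
a = -1509 (a = -9 + 250*(-6) = -9 - 1500 = -1509)
a + (A(-49) + (-12)³)*(S + u) = -1509 + (0 + (-12)³)*(350 - 472) = -1509 + (0 - 1728)*(-122) = -1509 - 1728*(-122) = -1509 + 210816 = 209307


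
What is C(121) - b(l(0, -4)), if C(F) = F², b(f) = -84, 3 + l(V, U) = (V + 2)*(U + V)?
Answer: 14725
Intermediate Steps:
l(V, U) = -3 + (2 + V)*(U + V) (l(V, U) = -3 + (V + 2)*(U + V) = -3 + (2 + V)*(U + V))
C(121) - b(l(0, -4)) = 121² - 1*(-84) = 14641 + 84 = 14725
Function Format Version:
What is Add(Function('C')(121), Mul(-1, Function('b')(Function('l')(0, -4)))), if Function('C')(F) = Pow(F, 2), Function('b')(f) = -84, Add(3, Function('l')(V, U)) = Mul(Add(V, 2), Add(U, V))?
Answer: 14725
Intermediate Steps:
Function('l')(V, U) = Add(-3, Mul(Add(2, V), Add(U, V))) (Function('l')(V, U) = Add(-3, Mul(Add(V, 2), Add(U, V))) = Add(-3, Mul(Add(2, V), Add(U, V))))
Add(Function('C')(121), Mul(-1, Function('b')(Function('l')(0, -4)))) = Add(Pow(121, 2), Mul(-1, -84)) = Add(14641, 84) = 14725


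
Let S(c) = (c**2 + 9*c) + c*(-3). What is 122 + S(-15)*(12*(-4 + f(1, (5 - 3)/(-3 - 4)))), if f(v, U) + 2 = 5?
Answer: -1498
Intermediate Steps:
S(c) = c**2 + 6*c (S(c) = (c**2 + 9*c) - 3*c = c**2 + 6*c)
f(v, U) = 3 (f(v, U) = -2 + 5 = 3)
122 + S(-15)*(12*(-4 + f(1, (5 - 3)/(-3 - 4)))) = 122 + (-15*(6 - 15))*(12*(-4 + 3)) = 122 + (-15*(-9))*(12*(-1)) = 122 + 135*(-12) = 122 - 1620 = -1498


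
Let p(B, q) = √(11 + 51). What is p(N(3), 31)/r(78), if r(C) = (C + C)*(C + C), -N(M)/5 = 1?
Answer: √62/24336 ≈ 0.00032355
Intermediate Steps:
N(M) = -5 (N(M) = -5*1 = -5)
p(B, q) = √62
r(C) = 4*C² (r(C) = (2*C)*(2*C) = 4*C²)
p(N(3), 31)/r(78) = √62/((4*78²)) = √62/((4*6084)) = √62/24336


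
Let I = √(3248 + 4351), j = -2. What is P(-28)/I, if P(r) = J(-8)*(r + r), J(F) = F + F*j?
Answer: -448*√7599/7599 ≈ -5.1393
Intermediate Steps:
J(F) = -F (J(F) = F + F*(-2) = F - 2*F = -F)
I = √7599 ≈ 87.172
P(r) = 16*r (P(r) = (-1*(-8))*(r + r) = 8*(2*r) = 16*r)
P(-28)/I = (16*(-28))/(√7599) = -448*√7599/7599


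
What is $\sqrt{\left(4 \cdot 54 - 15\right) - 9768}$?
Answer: $3 i \sqrt{1063} \approx 97.811 i$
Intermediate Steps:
$\sqrt{\left(4 \cdot 54 - 15\right) - 9768} = \sqrt{\left(216 - 15\right) - 9768} = \sqrt{201 - 9768} = \sqrt{-9567} = 3 i \sqrt{1063}$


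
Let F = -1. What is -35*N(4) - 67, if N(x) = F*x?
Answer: 73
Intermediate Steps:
N(x) = -x
-35*N(4) - 67 = -(-35)*4 - 67 = -35*(-4) - 67 = 140 - 67 = 73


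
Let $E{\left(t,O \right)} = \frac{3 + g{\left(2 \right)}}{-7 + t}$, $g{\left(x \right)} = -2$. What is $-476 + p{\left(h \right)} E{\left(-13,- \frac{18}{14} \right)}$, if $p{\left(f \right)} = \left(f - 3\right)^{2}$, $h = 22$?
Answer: $- \frac{9881}{20} \approx -494.05$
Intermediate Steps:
$p{\left(f \right)} = \left(-3 + f\right)^{2}$
$E{\left(t,O \right)} = \frac{1}{-7 + t}$ ($E{\left(t,O \right)} = \frac{3 - 2}{-7 + t} = 1 \frac{1}{-7 + t} = \frac{1}{-7 + t}$)
$-476 + p{\left(h \right)} E{\left(-13,- \frac{18}{14} \right)} = -476 + \frac{\left(-3 + 22\right)^{2}}{-7 - 13} = -476 + \frac{19^{2}}{-20} = -476 + 361 \left(- \frac{1}{20}\right) = -476 - \frac{361}{20} = - \frac{9881}{20}$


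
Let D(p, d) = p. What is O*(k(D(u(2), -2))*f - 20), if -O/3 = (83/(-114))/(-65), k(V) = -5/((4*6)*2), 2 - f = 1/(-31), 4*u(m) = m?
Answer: 166415/245024 ≈ 0.67918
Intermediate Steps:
u(m) = m/4
f = 63/31 (f = 2 - 1/(-31) = 2 - 1*(-1/31) = 2 + 1/31 = 63/31 ≈ 2.0323)
k(V) = -5/48 (k(V) = -5/(24*2) = -5/48)
O = -83/2470 (O = -3*83/(-114)/(-65) = -3*83*(-1/114)*(-1)/65 = -(-83)*(-1)/(38*65) = -3*83/7410 = -83/2470 ≈ -0.033603)
O*(k(D(u(2), -2))*f - 20) = -83*(-5/48*63/31 - 20)/2470 = -83*(-105/496 - 20)/2470 = -83/2470*(-10025/496) = 166415/245024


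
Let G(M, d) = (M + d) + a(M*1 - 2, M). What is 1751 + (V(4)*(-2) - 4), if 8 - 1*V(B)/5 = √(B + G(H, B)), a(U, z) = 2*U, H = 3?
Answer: 1667 + 10*√13 ≈ 1703.1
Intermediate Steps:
G(M, d) = -4 + d + 3*M (G(M, d) = (M + d) + 2*(M*1 - 2) = (M + d) + 2*(M - 2) = (M + d) + 2*(-2 + M) = (M + d) + (-4 + 2*M) = -4 + d + 3*M)
V(B) = 40 - 5*√(5 + 2*B) (V(B) = 40 - 5*√(B + (-4 + B + 3*3)) = 40 - 5*√(B + (-4 + B + 9)) = 40 - 5*√(B + (5 + B)) = 40 - 5*√(5 + 2*B))
1751 + (V(4)*(-2) - 4) = 1751 + ((40 - 5*√(5 + 2*4))*(-2) - 4) = 1751 + ((40 - 5*√(5 + 8))*(-2) - 4) = 1751 + ((40 - 5*√13)*(-2) - 4) = 1751 + ((-80 + 10*√13) - 4) = 1751 + (-84 + 10*√13) = 1667 + 10*√13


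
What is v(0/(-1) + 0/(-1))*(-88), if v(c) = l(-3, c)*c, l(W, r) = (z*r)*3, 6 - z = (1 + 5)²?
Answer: 0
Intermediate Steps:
z = -30 (z = 6 - (1 + 5)² = 6 - 1*6² = 6 - 1*36 = 6 - 36 = -30)
l(W, r) = -90*r (l(W, r) = -30*r*3 = -90*r)
v(c) = -90*c² (v(c) = (-90*c)*c = -90*c²)
v(0/(-1) + 0/(-1))*(-88) = -90*(0/(-1) + 0/(-1))²*(-88) = -90*(0*(-1) + 0*(-1))²*(-88) = -90*(0 + 0)²*(-88) = -90*0²*(-88) = -90*0*(-88) = 0*(-88) = 0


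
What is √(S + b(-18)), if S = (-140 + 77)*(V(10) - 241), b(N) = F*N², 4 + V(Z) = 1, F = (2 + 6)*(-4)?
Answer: 6*√139 ≈ 70.739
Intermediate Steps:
F = -32 (F = 8*(-4) = -32)
V(Z) = -3 (V(Z) = -4 + 1 = -3)
b(N) = -32*N²
S = 15372 (S = (-140 + 77)*(-3 - 241) = -63*(-244) = 15372)
√(S + b(-18)) = √(15372 - 32*(-18)²) = √(15372 - 32*324) = √(15372 - 10368) = √5004 = 6*√139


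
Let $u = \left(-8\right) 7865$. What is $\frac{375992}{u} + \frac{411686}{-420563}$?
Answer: $- \frac{160866789}{23130965} \approx -6.9546$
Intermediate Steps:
$u = -62920$
$\frac{375992}{u} + \frac{411686}{-420563} = \frac{375992}{-62920} + \frac{411686}{-420563} = 375992 \left(- \frac{1}{62920}\right) + 411686 \left(- \frac{1}{420563}\right) = - \frac{46999}{7865} - \frac{37426}{38233} = - \frac{160866789}{23130965}$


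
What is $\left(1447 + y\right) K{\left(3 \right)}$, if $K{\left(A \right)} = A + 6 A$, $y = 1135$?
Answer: $54222$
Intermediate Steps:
$K{\left(A \right)} = 7 A$
$\left(1447 + y\right) K{\left(3 \right)} = \left(1447 + 1135\right) 7 \cdot 3 = 2582 \cdot 21 = 54222$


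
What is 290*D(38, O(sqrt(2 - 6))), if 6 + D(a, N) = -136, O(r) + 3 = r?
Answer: -41180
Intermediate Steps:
O(r) = -3 + r
D(a, N) = -142 (D(a, N) = -6 - 136 = -142)
290*D(38, O(sqrt(2 - 6))) = 290*(-142) = -41180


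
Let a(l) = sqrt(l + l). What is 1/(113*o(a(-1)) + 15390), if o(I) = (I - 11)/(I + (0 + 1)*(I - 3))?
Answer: 265811/4156747467 - 2147*I*sqrt(2)/4156747467 ≈ 6.3947e-5 - 7.3046e-7*I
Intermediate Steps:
a(l) = sqrt(2)*sqrt(l) (a(l) = sqrt(2*l) = sqrt(2)*sqrt(l))
o(I) = (-11 + I)/(-3 + 2*I) (o(I) = (-11 + I)/(I + 1*(-3 + I)) = (-11 + I)/(I + (-3 + I)) = (-11 + I)/(-3 + 2*I))
1/(113*o(a(-1)) + 15390) = 1/(113*((-11 + sqrt(2)*sqrt(-1))/(-3 + 2*(sqrt(2)*sqrt(-1)))) + 15390) = 1/(113*((-11 + sqrt(2)*I)/(-3 + 2*(sqrt(2)*I))) + 15390) = 1/(113*((-11 + I*sqrt(2))/(-3 + 2*(I*sqrt(2)))) + 15390) = 1/(113*((-11 + I*sqrt(2))/(-3 + 2*I*sqrt(2))) + 15390) = 1/(113*(-11 + I*sqrt(2))/(-3 + 2*I*sqrt(2)) + 15390) = 1/(15390 + 113*(-11 + I*sqrt(2))/(-3 + 2*I*sqrt(2)))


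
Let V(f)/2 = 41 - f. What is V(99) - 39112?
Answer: -39228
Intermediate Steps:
V(f) = 82 - 2*f (V(f) = 2*(41 - f) = 82 - 2*f)
V(99) - 39112 = (82 - 2*99) - 39112 = (82 - 198) - 39112 = -116 - 39112 = -39228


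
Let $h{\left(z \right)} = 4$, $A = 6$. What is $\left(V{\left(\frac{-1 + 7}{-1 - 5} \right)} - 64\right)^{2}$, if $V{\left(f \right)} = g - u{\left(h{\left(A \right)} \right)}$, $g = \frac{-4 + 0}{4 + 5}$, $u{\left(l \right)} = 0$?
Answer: $\frac{336400}{81} \approx 4153.1$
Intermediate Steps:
$g = - \frac{4}{9} \approx -0.44444$
$V{\left(f \right)} = - \frac{4}{9}$ ($V{\left(f \right)} = - \frac{4}{9} - 0 = - \frac{4}{9} + 0 = - \frac{4}{9}$)
$\left(V{\left(\frac{-1 + 7}{-1 - 5} \right)} - 64\right)^{2} = \left(- \frac{4}{9} - 64\right)^{2} = \left(- \frac{580}{9}\right)^{2} = \frac{336400}{81}$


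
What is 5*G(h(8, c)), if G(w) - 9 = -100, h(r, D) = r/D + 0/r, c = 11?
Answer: -455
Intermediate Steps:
h(r, D) = r/D (h(r, D) = r/D + 0 = r/D)
G(w) = -91 (G(w) = 9 - 100 = -91)
5*G(h(8, c)) = 5*(-91) = -455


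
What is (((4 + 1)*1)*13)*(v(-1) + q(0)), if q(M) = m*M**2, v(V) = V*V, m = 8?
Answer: 65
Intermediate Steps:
v(V) = V**2
q(M) = 8*M**2
(((4 + 1)*1)*13)*(v(-1) + q(0)) = (((4 + 1)*1)*13)*((-1)**2 + 8*0**2) = ((5*1)*13)*(1 + 8*0) = (5*13)*(1 + 0) = 65*1 = 65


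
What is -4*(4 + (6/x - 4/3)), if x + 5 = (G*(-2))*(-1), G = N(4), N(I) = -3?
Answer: -280/33 ≈ -8.4848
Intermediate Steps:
G = -3
x = -11 (x = -5 - 3*(-2)*(-1) = -5 + 6*(-1) = -5 - 6 = -11)
-4*(4 + (6/x - 4/3)) = -4*(4 + (6/(-11) - 4/3)) = -4*(4 + (6*(-1/11) - 4*⅓)) = -4*(4 + (-6/11 - 4/3)) = -4*(4 - 62/33) = -4*70/33 = -280/33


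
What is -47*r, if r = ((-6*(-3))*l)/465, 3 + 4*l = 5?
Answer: -141/155 ≈ -0.90968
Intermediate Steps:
l = 1/2 (l = -3/4 + (1/4)*5 = -3/4 + 5/4 = 1/2 ≈ 0.50000)
r = 3/155 (r = (-6*(-3)*(1/2))/465 = (18*(1/2))*(1/465) = 9*(1/465) = 3/155 ≈ 0.019355)
-47*r = -47*3/155 = -141/155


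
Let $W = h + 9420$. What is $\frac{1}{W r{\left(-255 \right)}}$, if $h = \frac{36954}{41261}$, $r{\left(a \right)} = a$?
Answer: $- \frac{41261}{99122471370} \approx -4.1626 \cdot 10^{-7}$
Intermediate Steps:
$h = \frac{36954}{41261}$ ($h = 36954 \cdot \frac{1}{41261} = \frac{36954}{41261} \approx 0.89562$)
$W = \frac{388715574}{41261}$ ($W = \frac{36954}{41261} + 9420 = \frac{388715574}{41261} \approx 9420.9$)
$\frac{1}{W r{\left(-255 \right)}} = \frac{1}{\frac{388715574}{41261} \left(-255\right)} = \frac{41261}{388715574} \left(- \frac{1}{255}\right) = - \frac{41261}{99122471370}$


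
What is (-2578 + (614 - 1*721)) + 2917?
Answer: 232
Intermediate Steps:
(-2578 + (614 - 1*721)) + 2917 = (-2578 + (614 - 721)) + 2917 = (-2578 - 107) + 2917 = -2685 + 2917 = 232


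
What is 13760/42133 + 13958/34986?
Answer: 10913263/15041481 ≈ 0.72554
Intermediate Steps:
13760/42133 + 13958/34986 = 13760*(1/42133) + 13958*(1/34986) = 13760/42133 + 997/2499 = 10913263/15041481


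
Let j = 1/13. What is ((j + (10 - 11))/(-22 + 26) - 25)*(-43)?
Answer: 14104/13 ≈ 1084.9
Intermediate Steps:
j = 1/13 ≈ 0.076923
((j + (10 - 11))/(-22 + 26) - 25)*(-43) = ((1/13 + (10 - 11))/(-22 + 26) - 25)*(-43) = ((1/13 - 1)/4 - 25)*(-43) = (-12/13*¼ - 25)*(-43) = (-3/13 - 25)*(-43) = -328/13*(-43) = 14104/13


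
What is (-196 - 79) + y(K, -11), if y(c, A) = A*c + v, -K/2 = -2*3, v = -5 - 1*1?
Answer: -413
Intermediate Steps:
v = -6 (v = -5 - 1 = -6)
K = 12 (K = -(-4)*3 = -2*(-6) = 12)
y(c, A) = -6 + A*c (y(c, A) = A*c - 6 = -6 + A*c)
(-196 - 79) + y(K, -11) = (-196 - 79) + (-6 - 11*12) = -275 + (-6 - 132) = -275 - 138 = -413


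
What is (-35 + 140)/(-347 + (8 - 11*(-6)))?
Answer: -5/13 ≈ -0.38462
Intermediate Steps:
(-35 + 140)/(-347 + (8 - 11*(-6))) = 105/(-347 + (8 + 66)) = 105/(-347 + 74) = 105/(-273) = 105*(-1/273) = -5/13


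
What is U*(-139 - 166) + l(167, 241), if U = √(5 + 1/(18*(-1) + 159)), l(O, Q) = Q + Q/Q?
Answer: 242 - 305*√99546/141 ≈ -440.48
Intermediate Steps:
l(O, Q) = 1 + Q (l(O, Q) = Q + 1 = 1 + Q)
U = √99546/141 (U = √(5 + 1/(-18 + 159)) = √(5 + 1/141) = √(706/141) = √99546/141 ≈ 2.2377)
U*(-139 - 166) + l(167, 241) = (√99546/141)*(-139 - 166) + (1 + 241) = (√99546/141)*(-305) + 242 = -305*√99546/141 + 242 = 242 - 305*√99546/141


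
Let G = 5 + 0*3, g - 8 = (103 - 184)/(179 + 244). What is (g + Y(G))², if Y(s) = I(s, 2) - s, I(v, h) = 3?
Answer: 74529/2209 ≈ 33.739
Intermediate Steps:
g = 367/47 (g = 8 + (103 - 184)/(179 + 244) = 8 - 81/423 = 8 - 81*1/423 = 8 - 9/47 = 367/47 ≈ 7.8085)
G = 5 (G = 5 + 0 = 5)
Y(s) = 3 - s
(g + Y(G))² = (367/47 + (3 - 1*5))² = (367/47 + (3 - 5))² = (367/47 - 2)² = (273/47)² = 74529/2209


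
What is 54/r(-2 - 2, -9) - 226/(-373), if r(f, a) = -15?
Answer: -5584/1865 ≈ -2.9941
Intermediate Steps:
54/r(-2 - 2, -9) - 226/(-373) = 54/(-15) - 226/(-373) = 54*(-1/15) - 226*(-1/373) = -18/5 + 226/373 = -5584/1865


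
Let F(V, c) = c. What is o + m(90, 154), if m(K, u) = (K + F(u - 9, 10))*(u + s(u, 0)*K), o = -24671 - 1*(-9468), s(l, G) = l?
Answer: 1386197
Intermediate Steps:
o = -15203 (o = -24671 + 9468 = -15203)
m(K, u) = (10 + K)*(u + K*u) (m(K, u) = (K + 10)*(u + u*K) = (10 + K)*(u + K*u))
o + m(90, 154) = -15203 + 154*(10 + 90**2 + 11*90) = -15203 + 154*(10 + 8100 + 990) = -15203 + 154*9100 = -15203 + 1401400 = 1386197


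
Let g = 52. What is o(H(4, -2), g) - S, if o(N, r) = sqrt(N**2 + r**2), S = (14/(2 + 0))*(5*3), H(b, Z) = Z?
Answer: -105 + 2*sqrt(677) ≈ -52.962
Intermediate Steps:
S = 105 (S = (14/2)*15 = (14*(1/2))*15 = 7*15 = 105)
o(H(4, -2), g) - S = sqrt((-2)**2 + 52**2) - 1*105 = sqrt(4 + 2704) - 105 = sqrt(2708) - 105 = 2*sqrt(677) - 105 = -105 + 2*sqrt(677)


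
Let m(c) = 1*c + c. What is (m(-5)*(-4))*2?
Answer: 80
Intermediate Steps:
m(c) = 2*c (m(c) = c + c = 2*c)
(m(-5)*(-4))*2 = ((2*(-5))*(-4))*2 = -10*(-4)*2 = 40*2 = 80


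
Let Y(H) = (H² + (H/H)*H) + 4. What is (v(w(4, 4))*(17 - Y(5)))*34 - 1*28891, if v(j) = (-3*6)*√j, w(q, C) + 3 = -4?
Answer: -28891 + 10404*I*√7 ≈ -28891.0 + 27526.0*I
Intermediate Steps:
w(q, C) = -7 (w(q, C) = -3 - 4 = -7)
v(j) = -18*√j
Y(H) = 4 + H + H² (Y(H) = (H² + 1*H) + 4 = (H² + H) + 4 = (H + H²) + 4 = 4 + H + H²)
(v(w(4, 4))*(17 - Y(5)))*34 - 1*28891 = ((-18*I*√7)*(17 - (4 + 5 + 5²)))*34 - 1*28891 = ((-18*I*√7)*(17 - (4 + 5 + 25)))*34 - 28891 = ((-18*I*√7)*(17 - 1*34))*34 - 28891 = ((-18*I*√7)*(17 - 34))*34 - 28891 = (-18*I*√7*(-17))*34 - 28891 = (306*I*√7)*34 - 28891 = 10404*I*√7 - 28891 = -28891 + 10404*I*√7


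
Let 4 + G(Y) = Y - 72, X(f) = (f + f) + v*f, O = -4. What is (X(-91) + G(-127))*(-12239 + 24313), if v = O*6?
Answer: 21721126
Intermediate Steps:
v = -24 (v = -4*6 = -24)
X(f) = -22*f (X(f) = (f + f) - 24*f = 2*f - 24*f = -22*f)
G(Y) = -76 + Y (G(Y) = -4 + (Y - 72) = -4 + (-72 + Y) = -76 + Y)
(X(-91) + G(-127))*(-12239 + 24313) = (-22*(-91) + (-76 - 127))*(-12239 + 24313) = (2002 - 203)*12074 = 1799*12074 = 21721126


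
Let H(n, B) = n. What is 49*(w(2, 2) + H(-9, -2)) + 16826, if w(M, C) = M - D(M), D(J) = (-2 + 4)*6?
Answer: 15895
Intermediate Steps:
D(J) = 12 (D(J) = 2*6 = 12)
w(M, C) = -12 + M (w(M, C) = M - 1*12 = M - 12 = -12 + M)
49*(w(2, 2) + H(-9, -2)) + 16826 = 49*((-12 + 2) - 9) + 16826 = 49*(-10 - 9) + 16826 = 49*(-19) + 16826 = -931 + 16826 = 15895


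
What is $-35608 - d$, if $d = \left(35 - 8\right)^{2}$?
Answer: $-36337$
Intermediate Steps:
$d = 729$ ($d = 27^{2} = 729$)
$-35608 - d = -35608 - 729 = -36337$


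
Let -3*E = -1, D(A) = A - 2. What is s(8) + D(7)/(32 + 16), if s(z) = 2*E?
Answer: 37/48 ≈ 0.77083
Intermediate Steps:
D(A) = -2 + A
E = ⅓ (E = -⅓*(-1) = ⅓ ≈ 0.33333)
s(z) = ⅔ (s(z) = 2*(⅓) = ⅔)
s(8) + D(7)/(32 + 16) = ⅔ + (-2 + 7)/(32 + 16) = ⅔ + 5/48 = 37/48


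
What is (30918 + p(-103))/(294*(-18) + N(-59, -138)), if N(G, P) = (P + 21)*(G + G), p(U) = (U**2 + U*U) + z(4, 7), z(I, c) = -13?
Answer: 52123/8514 ≈ 6.1220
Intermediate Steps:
p(U) = -13 + 2*U**2 (p(U) = (U**2 + U*U) - 13 = (U**2 + U**2) - 13 = 2*U**2 - 13 = -13 + 2*U**2)
N(G, P) = 2*G*(21 + P) (N(G, P) = (21 + P)*(2*G) = 2*G*(21 + P))
(30918 + p(-103))/(294*(-18) + N(-59, -138)) = (30918 + (-13 + 2*(-103)**2))/(294*(-18) + 2*(-59)*(21 - 138)) = (30918 + (-13 + 2*10609))/(-5292 + 2*(-59)*(-117)) = (30918 + (-13 + 21218))/(-5292 + 13806) = (30918 + 21205)/8514 = 52123*(1/8514) = 52123/8514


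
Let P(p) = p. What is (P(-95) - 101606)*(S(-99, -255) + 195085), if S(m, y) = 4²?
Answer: -19841966801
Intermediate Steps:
S(m, y) = 16
(P(-95) - 101606)*(S(-99, -255) + 195085) = (-95 - 101606)*(16 + 195085) = -101701*195101 = -19841966801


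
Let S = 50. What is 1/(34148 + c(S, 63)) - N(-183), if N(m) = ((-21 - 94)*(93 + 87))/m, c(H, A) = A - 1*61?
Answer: -235634939/2083150 ≈ -113.11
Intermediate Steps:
c(H, A) = -61 + A (c(H, A) = A - 61 = -61 + A)
N(m) = -20700/m (N(m) = (-115*180)/m = -20700/m)
1/(34148 + c(S, 63)) - N(-183) = 1/(34148 + (-61 + 63)) - (-20700)/(-183) = 1/(34148 + 2) - (-20700)*(-1)/183 = 1/34150 - 1*6900/61 = 1/34150 - 6900/61 = -235634939/2083150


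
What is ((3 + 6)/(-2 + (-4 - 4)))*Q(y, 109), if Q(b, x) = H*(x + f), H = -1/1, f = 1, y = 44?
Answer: 99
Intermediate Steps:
H = -1 (H = -1*1 = -1)
Q(b, x) = -1 - x (Q(b, x) = -(x + 1) = -(1 + x) = -1 - x)
((3 + 6)/(-2 + (-4 - 4)))*Q(y, 109) = ((3 + 6)/(-2 + (-4 - 4)))*(-1 - 1*109) = (9/(-2 - 8))*(-1 - 109) = (9/(-10))*(-110) = (9*(-1/10))*(-110) = -9/10*(-110) = 99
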